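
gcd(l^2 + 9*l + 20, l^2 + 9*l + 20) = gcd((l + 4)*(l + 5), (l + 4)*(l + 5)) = l^2 + 9*l + 20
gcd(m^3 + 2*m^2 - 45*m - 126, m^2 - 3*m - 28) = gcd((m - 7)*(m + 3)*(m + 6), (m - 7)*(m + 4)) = m - 7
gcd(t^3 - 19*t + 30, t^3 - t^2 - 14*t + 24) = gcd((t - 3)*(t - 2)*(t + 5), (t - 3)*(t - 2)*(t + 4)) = t^2 - 5*t + 6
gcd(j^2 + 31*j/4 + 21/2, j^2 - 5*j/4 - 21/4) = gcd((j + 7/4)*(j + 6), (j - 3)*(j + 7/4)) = j + 7/4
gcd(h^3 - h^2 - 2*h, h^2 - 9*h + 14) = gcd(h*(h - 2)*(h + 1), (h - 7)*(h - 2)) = h - 2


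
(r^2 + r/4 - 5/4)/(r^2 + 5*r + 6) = (4*r^2 + r - 5)/(4*(r^2 + 5*r + 6))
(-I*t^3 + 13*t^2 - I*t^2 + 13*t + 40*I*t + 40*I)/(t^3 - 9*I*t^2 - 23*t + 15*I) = (-I*t^3 + t^2*(13 - I) + t*(13 + 40*I) + 40*I)/(t^3 - 9*I*t^2 - 23*t + 15*I)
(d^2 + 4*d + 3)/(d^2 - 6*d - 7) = (d + 3)/(d - 7)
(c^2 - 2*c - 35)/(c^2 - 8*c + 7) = (c + 5)/(c - 1)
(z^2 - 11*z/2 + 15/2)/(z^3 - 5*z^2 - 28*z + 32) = (2*z^2 - 11*z + 15)/(2*(z^3 - 5*z^2 - 28*z + 32))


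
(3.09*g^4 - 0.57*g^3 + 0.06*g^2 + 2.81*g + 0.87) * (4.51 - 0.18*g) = -0.5562*g^5 + 14.0385*g^4 - 2.5815*g^3 - 0.2352*g^2 + 12.5165*g + 3.9237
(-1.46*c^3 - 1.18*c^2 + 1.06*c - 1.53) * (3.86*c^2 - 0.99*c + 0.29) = -5.6356*c^5 - 3.1094*c^4 + 4.8364*c^3 - 7.2974*c^2 + 1.8221*c - 0.4437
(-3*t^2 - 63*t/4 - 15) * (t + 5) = -3*t^3 - 123*t^2/4 - 375*t/4 - 75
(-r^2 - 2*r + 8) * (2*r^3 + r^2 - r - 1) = -2*r^5 - 5*r^4 + 15*r^3 + 11*r^2 - 6*r - 8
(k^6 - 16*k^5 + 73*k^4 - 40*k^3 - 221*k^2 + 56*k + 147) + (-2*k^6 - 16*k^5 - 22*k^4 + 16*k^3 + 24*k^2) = -k^6 - 32*k^5 + 51*k^4 - 24*k^3 - 197*k^2 + 56*k + 147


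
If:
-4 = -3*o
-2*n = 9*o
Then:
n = -6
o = 4/3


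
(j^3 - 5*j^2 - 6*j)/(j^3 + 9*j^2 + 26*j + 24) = j*(j^2 - 5*j - 6)/(j^3 + 9*j^2 + 26*j + 24)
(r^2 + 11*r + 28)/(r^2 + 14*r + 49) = (r + 4)/(r + 7)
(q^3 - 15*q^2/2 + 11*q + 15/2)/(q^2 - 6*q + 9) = (2*q^2 - 9*q - 5)/(2*(q - 3))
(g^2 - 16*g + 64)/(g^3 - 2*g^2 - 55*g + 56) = (g - 8)/(g^2 + 6*g - 7)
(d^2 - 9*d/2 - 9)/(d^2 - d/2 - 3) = (d - 6)/(d - 2)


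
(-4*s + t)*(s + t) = -4*s^2 - 3*s*t + t^2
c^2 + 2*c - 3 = (c - 1)*(c + 3)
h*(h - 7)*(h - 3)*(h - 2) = h^4 - 12*h^3 + 41*h^2 - 42*h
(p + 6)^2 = p^2 + 12*p + 36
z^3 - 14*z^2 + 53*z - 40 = (z - 8)*(z - 5)*(z - 1)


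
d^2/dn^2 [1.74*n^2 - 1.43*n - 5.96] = 3.48000000000000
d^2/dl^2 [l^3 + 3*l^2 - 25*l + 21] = 6*l + 6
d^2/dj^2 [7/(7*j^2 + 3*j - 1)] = 14*(-49*j^2 - 21*j + (14*j + 3)^2 + 7)/(7*j^2 + 3*j - 1)^3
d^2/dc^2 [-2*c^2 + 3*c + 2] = -4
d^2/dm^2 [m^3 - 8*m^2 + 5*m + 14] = 6*m - 16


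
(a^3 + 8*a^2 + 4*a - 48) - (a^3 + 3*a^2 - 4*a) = 5*a^2 + 8*a - 48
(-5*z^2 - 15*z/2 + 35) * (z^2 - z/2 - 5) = -5*z^4 - 5*z^3 + 255*z^2/4 + 20*z - 175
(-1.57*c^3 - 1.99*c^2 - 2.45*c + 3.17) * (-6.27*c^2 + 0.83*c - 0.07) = 9.8439*c^5 + 11.1742*c^4 + 13.8197*c^3 - 21.7701*c^2 + 2.8026*c - 0.2219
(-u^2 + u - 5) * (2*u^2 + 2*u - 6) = -2*u^4 - 2*u^2 - 16*u + 30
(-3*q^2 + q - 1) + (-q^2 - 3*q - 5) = -4*q^2 - 2*q - 6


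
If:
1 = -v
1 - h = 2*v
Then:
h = 3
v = -1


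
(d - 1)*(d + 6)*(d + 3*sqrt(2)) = d^3 + 3*sqrt(2)*d^2 + 5*d^2 - 6*d + 15*sqrt(2)*d - 18*sqrt(2)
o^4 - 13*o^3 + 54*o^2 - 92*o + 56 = (o - 7)*(o - 2)^3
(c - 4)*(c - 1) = c^2 - 5*c + 4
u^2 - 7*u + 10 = (u - 5)*(u - 2)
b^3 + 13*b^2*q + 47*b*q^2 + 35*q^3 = (b + q)*(b + 5*q)*(b + 7*q)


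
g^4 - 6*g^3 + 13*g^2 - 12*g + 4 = (g - 2)^2*(g - 1)^2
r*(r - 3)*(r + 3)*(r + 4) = r^4 + 4*r^3 - 9*r^2 - 36*r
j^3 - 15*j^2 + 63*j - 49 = (j - 7)^2*(j - 1)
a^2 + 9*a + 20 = (a + 4)*(a + 5)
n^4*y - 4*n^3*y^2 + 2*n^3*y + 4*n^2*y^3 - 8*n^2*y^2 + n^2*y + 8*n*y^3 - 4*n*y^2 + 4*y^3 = (n + 1)*(n - 2*y)^2*(n*y + y)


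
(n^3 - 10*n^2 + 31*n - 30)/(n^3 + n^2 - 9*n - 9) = (n^2 - 7*n + 10)/(n^2 + 4*n + 3)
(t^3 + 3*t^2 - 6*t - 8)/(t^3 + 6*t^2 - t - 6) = (t^2 + 2*t - 8)/(t^2 + 5*t - 6)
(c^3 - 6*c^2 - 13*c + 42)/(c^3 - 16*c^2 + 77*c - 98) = (c + 3)/(c - 7)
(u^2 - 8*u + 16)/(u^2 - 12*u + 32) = (u - 4)/(u - 8)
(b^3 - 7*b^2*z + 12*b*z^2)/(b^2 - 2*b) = (b^2 - 7*b*z + 12*z^2)/(b - 2)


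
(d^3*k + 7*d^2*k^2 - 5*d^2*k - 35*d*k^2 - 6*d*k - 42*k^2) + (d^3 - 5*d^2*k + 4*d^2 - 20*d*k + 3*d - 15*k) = d^3*k + d^3 + 7*d^2*k^2 - 10*d^2*k + 4*d^2 - 35*d*k^2 - 26*d*k + 3*d - 42*k^2 - 15*k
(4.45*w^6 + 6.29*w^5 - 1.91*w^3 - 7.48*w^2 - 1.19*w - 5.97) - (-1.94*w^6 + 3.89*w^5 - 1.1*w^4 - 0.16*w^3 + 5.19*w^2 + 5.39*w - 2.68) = 6.39*w^6 + 2.4*w^5 + 1.1*w^4 - 1.75*w^3 - 12.67*w^2 - 6.58*w - 3.29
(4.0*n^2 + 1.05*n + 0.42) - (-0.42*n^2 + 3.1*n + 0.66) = 4.42*n^2 - 2.05*n - 0.24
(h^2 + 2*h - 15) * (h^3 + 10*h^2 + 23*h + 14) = h^5 + 12*h^4 + 28*h^3 - 90*h^2 - 317*h - 210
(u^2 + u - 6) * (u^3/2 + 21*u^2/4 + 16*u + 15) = u^5/2 + 23*u^4/4 + 73*u^3/4 - u^2/2 - 81*u - 90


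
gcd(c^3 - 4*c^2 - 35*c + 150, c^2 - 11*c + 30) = c - 5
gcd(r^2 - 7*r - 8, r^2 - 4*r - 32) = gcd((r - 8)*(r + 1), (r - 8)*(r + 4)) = r - 8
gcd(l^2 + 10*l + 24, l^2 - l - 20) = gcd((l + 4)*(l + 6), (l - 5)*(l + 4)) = l + 4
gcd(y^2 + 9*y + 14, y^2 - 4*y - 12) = y + 2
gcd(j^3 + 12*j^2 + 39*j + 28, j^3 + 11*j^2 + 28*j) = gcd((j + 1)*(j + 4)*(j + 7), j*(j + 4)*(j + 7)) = j^2 + 11*j + 28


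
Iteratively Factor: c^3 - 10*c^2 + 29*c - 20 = (c - 4)*(c^2 - 6*c + 5) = (c - 4)*(c - 1)*(c - 5)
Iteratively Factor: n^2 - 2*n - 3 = (n + 1)*(n - 3)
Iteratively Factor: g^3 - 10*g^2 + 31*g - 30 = (g - 2)*(g^2 - 8*g + 15) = (g - 3)*(g - 2)*(g - 5)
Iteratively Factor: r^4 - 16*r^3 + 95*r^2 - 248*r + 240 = (r - 4)*(r^3 - 12*r^2 + 47*r - 60) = (r - 5)*(r - 4)*(r^2 - 7*r + 12) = (r - 5)*(r - 4)^2*(r - 3)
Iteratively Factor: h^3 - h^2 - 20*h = (h)*(h^2 - h - 20) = h*(h - 5)*(h + 4)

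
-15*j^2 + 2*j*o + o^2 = (-3*j + o)*(5*j + o)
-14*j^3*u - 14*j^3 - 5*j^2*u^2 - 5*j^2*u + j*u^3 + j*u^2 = (-7*j + u)*(2*j + u)*(j*u + j)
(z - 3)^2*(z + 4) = z^3 - 2*z^2 - 15*z + 36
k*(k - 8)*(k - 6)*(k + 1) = k^4 - 13*k^3 + 34*k^2 + 48*k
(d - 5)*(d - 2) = d^2 - 7*d + 10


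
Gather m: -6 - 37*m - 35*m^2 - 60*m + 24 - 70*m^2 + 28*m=-105*m^2 - 69*m + 18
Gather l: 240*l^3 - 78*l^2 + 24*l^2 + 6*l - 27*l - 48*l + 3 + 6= 240*l^3 - 54*l^2 - 69*l + 9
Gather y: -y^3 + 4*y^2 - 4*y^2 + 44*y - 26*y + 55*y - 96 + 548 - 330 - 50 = -y^3 + 73*y + 72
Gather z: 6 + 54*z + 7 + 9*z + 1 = 63*z + 14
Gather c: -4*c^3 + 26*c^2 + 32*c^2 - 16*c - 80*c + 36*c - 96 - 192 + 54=-4*c^3 + 58*c^2 - 60*c - 234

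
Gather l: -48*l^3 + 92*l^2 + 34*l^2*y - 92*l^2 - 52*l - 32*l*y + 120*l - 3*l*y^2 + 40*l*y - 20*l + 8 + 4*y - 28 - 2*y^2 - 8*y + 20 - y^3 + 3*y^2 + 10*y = -48*l^3 + 34*l^2*y + l*(-3*y^2 + 8*y + 48) - y^3 + y^2 + 6*y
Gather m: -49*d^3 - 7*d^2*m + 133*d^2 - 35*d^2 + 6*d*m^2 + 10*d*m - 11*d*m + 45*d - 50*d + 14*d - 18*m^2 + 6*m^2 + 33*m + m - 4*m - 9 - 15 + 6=-49*d^3 + 98*d^2 + 9*d + m^2*(6*d - 12) + m*(-7*d^2 - d + 30) - 18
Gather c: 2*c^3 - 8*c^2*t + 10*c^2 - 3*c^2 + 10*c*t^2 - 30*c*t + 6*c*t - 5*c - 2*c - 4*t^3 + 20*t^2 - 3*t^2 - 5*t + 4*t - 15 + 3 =2*c^3 + c^2*(7 - 8*t) + c*(10*t^2 - 24*t - 7) - 4*t^3 + 17*t^2 - t - 12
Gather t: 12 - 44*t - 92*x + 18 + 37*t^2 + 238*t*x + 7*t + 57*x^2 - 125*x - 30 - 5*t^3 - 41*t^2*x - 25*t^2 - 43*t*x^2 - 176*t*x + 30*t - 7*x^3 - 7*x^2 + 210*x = -5*t^3 + t^2*(12 - 41*x) + t*(-43*x^2 + 62*x - 7) - 7*x^3 + 50*x^2 - 7*x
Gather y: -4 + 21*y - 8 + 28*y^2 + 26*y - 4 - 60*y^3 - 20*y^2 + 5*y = -60*y^3 + 8*y^2 + 52*y - 16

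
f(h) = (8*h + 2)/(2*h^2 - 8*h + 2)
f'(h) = (8 - 4*h)*(8*h + 2)/(2*h^2 - 8*h + 2)^2 + 8/(2*h^2 - 8*h + 2) = 2*(-2*h^2 - h + 4)/(h^4 - 8*h^3 + 18*h^2 - 8*h + 1)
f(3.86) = 35.77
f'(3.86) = -280.82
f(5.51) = 2.47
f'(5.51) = -1.43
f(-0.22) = 0.06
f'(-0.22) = 2.22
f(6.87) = 1.37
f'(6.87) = -0.45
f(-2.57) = -0.52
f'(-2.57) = -0.04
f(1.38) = -2.49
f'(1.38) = -0.35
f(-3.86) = -0.46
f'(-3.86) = -0.04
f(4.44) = 6.35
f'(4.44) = -9.14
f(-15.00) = -0.21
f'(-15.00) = -0.01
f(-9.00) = -0.30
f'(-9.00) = -0.02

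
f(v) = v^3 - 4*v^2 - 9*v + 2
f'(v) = 3*v^2 - 8*v - 9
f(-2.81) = -26.48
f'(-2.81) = 37.17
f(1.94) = -23.21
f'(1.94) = -13.23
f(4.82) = -22.33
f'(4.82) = 22.14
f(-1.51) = 3.03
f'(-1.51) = 9.92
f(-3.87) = -81.04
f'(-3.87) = 66.89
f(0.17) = 0.36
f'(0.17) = -10.27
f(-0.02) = 2.18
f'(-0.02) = -8.84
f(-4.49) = -128.75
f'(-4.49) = 87.40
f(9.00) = 326.00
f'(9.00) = 162.00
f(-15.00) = -4138.00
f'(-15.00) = 786.00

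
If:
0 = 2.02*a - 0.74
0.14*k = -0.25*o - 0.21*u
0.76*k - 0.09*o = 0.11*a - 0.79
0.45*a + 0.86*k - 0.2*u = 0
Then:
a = 0.37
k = -0.72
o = 2.29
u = -2.25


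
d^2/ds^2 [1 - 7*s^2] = -14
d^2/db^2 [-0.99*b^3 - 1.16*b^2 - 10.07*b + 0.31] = -5.94*b - 2.32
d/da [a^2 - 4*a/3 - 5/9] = 2*a - 4/3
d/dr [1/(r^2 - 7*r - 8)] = (7 - 2*r)/(-r^2 + 7*r + 8)^2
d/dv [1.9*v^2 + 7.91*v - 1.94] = 3.8*v + 7.91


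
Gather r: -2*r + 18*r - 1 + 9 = 16*r + 8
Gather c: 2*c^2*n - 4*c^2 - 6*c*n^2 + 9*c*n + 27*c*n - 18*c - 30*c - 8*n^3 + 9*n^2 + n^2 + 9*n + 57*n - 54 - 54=c^2*(2*n - 4) + c*(-6*n^2 + 36*n - 48) - 8*n^3 + 10*n^2 + 66*n - 108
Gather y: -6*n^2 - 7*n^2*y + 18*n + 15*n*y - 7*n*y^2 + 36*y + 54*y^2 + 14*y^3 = -6*n^2 + 18*n + 14*y^3 + y^2*(54 - 7*n) + y*(-7*n^2 + 15*n + 36)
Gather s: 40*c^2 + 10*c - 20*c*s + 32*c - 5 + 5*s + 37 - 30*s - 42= 40*c^2 + 42*c + s*(-20*c - 25) - 10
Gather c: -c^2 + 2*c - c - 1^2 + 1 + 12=-c^2 + c + 12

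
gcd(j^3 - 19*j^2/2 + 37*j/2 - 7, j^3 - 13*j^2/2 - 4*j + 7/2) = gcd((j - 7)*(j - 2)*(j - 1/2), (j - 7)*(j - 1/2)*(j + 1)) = j^2 - 15*j/2 + 7/2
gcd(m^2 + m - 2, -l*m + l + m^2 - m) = m - 1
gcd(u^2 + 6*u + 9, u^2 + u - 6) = u + 3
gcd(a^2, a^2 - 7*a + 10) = 1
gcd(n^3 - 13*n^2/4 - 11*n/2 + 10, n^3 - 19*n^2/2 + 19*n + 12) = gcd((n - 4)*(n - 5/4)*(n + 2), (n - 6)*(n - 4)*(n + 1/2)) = n - 4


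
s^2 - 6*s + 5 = (s - 5)*(s - 1)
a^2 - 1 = (a - 1)*(a + 1)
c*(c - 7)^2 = c^3 - 14*c^2 + 49*c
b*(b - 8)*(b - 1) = b^3 - 9*b^2 + 8*b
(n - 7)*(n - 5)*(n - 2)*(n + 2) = n^4 - 12*n^3 + 31*n^2 + 48*n - 140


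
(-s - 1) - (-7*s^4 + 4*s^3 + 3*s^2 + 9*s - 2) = 7*s^4 - 4*s^3 - 3*s^2 - 10*s + 1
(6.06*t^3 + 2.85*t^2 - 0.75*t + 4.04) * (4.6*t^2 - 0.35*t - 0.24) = 27.876*t^5 + 10.989*t^4 - 5.9019*t^3 + 18.1625*t^2 - 1.234*t - 0.9696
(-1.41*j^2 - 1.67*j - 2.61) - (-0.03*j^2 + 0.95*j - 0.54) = -1.38*j^2 - 2.62*j - 2.07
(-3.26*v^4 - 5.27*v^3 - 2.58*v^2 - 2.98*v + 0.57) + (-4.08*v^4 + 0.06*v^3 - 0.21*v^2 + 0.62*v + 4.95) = -7.34*v^4 - 5.21*v^3 - 2.79*v^2 - 2.36*v + 5.52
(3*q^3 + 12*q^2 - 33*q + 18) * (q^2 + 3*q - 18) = 3*q^5 + 21*q^4 - 51*q^3 - 297*q^2 + 648*q - 324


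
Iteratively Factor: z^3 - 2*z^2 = (z - 2)*(z^2) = z*(z - 2)*(z)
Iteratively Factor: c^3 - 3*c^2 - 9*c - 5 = (c - 5)*(c^2 + 2*c + 1) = (c - 5)*(c + 1)*(c + 1)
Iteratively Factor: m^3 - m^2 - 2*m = (m - 2)*(m^2 + m) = m*(m - 2)*(m + 1)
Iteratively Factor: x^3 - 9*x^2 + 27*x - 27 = (x - 3)*(x^2 - 6*x + 9) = (x - 3)^2*(x - 3)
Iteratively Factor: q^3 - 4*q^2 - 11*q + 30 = (q + 3)*(q^2 - 7*q + 10) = (q - 2)*(q + 3)*(q - 5)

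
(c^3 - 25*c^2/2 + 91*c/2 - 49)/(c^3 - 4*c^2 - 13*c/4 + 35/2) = 2*(c^2 - 9*c + 14)/(2*c^2 - c - 10)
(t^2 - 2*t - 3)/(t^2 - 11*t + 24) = (t + 1)/(t - 8)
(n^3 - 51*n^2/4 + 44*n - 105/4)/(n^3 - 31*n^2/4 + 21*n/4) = (n - 5)/n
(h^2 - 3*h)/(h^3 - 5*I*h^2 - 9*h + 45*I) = h/(h^2 + h*(3 - 5*I) - 15*I)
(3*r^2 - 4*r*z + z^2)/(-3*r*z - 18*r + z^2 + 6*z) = (-r + z)/(z + 6)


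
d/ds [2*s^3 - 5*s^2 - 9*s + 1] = 6*s^2 - 10*s - 9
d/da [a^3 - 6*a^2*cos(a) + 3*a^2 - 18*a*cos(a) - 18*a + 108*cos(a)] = 6*a^2*sin(a) + 3*a^2 + 18*a*sin(a) - 12*a*cos(a) + 6*a - 108*sin(a) - 18*cos(a) - 18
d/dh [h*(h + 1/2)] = 2*h + 1/2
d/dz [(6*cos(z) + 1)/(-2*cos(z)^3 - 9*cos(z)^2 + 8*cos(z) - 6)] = 8*(-12*cos(z)^3 - 30*cos(z)^2 - 9*cos(z) + 22)*sin(z)/(-18*sin(z)^2 - 13*cos(z) + cos(3*z) + 30)^2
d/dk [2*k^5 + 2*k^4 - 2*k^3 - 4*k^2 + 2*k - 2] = 10*k^4 + 8*k^3 - 6*k^2 - 8*k + 2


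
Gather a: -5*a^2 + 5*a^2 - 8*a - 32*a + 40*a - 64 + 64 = 0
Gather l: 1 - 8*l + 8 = 9 - 8*l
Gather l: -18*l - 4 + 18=14 - 18*l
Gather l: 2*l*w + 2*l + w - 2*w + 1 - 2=l*(2*w + 2) - w - 1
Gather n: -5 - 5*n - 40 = -5*n - 45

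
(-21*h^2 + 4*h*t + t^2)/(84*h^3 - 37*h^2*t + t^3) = 1/(-4*h + t)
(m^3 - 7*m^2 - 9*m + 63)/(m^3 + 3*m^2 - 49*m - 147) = (m - 3)/(m + 7)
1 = 1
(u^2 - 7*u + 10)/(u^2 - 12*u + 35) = (u - 2)/(u - 7)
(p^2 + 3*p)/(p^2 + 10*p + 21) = p/(p + 7)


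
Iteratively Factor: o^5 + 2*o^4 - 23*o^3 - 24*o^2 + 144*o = (o + 4)*(o^4 - 2*o^3 - 15*o^2 + 36*o) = (o - 3)*(o + 4)*(o^3 + o^2 - 12*o) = (o - 3)^2*(o + 4)*(o^2 + 4*o) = o*(o - 3)^2*(o + 4)*(o + 4)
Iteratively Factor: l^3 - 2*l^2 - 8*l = (l)*(l^2 - 2*l - 8) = l*(l - 4)*(l + 2)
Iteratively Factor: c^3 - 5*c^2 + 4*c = (c)*(c^2 - 5*c + 4) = c*(c - 4)*(c - 1)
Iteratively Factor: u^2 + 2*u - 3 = (u + 3)*(u - 1)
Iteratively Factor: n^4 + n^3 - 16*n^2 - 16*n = (n + 4)*(n^3 - 3*n^2 - 4*n) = (n - 4)*(n + 4)*(n^2 + n) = (n - 4)*(n + 1)*(n + 4)*(n)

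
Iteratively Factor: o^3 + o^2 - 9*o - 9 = (o + 1)*(o^2 - 9) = (o + 1)*(o + 3)*(o - 3)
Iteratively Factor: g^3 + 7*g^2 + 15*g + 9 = (g + 1)*(g^2 + 6*g + 9) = (g + 1)*(g + 3)*(g + 3)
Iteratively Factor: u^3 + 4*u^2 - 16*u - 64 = (u + 4)*(u^2 - 16) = (u + 4)^2*(u - 4)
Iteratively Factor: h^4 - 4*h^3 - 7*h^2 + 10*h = (h + 2)*(h^3 - 6*h^2 + 5*h) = (h - 1)*(h + 2)*(h^2 - 5*h) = (h - 5)*(h - 1)*(h + 2)*(h)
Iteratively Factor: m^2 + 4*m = (m + 4)*(m)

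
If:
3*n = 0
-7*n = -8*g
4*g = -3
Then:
No Solution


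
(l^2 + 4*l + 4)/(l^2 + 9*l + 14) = (l + 2)/(l + 7)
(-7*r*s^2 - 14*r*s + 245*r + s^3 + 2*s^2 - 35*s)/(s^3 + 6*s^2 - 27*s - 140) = (-7*r + s)/(s + 4)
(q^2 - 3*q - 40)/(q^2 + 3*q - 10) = (q - 8)/(q - 2)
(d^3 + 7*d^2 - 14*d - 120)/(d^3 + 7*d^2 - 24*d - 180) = (d^2 + d - 20)/(d^2 + d - 30)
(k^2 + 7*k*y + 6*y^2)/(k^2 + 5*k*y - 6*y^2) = (-k - y)/(-k + y)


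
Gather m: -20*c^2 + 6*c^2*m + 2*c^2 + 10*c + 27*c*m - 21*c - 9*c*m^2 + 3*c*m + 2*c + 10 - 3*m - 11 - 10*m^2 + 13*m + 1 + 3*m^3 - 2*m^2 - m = -18*c^2 - 9*c + 3*m^3 + m^2*(-9*c - 12) + m*(6*c^2 + 30*c + 9)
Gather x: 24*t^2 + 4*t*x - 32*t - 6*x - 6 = 24*t^2 - 32*t + x*(4*t - 6) - 6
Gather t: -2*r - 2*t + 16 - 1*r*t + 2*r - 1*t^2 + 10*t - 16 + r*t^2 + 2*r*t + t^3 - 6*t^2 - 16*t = t^3 + t^2*(r - 7) + t*(r - 8)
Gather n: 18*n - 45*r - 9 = 18*n - 45*r - 9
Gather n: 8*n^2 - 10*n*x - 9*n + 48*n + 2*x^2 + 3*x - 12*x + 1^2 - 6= 8*n^2 + n*(39 - 10*x) + 2*x^2 - 9*x - 5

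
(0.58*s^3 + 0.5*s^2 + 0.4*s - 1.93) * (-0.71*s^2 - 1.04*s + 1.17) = -0.4118*s^5 - 0.9582*s^4 - 0.1254*s^3 + 1.5393*s^2 + 2.4752*s - 2.2581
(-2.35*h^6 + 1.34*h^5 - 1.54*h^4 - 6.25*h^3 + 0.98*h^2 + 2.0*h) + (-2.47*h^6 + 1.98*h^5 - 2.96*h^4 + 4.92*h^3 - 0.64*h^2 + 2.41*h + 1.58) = -4.82*h^6 + 3.32*h^5 - 4.5*h^4 - 1.33*h^3 + 0.34*h^2 + 4.41*h + 1.58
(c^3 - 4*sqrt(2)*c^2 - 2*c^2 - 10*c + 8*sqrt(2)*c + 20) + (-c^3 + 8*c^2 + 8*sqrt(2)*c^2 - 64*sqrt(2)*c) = 4*sqrt(2)*c^2 + 6*c^2 - 56*sqrt(2)*c - 10*c + 20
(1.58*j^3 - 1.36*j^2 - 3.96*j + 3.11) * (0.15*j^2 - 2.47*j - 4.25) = 0.237*j^5 - 4.1066*j^4 - 3.9498*j^3 + 16.0277*j^2 + 9.1483*j - 13.2175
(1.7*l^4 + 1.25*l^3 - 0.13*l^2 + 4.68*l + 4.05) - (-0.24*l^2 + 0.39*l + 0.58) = 1.7*l^4 + 1.25*l^3 + 0.11*l^2 + 4.29*l + 3.47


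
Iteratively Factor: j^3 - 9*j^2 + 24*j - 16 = (j - 1)*(j^2 - 8*j + 16) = (j - 4)*(j - 1)*(j - 4)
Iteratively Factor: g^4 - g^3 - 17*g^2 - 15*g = (g + 1)*(g^3 - 2*g^2 - 15*g) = (g + 1)*(g + 3)*(g^2 - 5*g) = g*(g + 1)*(g + 3)*(g - 5)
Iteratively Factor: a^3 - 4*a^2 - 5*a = (a + 1)*(a^2 - 5*a) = a*(a + 1)*(a - 5)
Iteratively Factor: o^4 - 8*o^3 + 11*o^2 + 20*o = (o + 1)*(o^3 - 9*o^2 + 20*o) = (o - 4)*(o + 1)*(o^2 - 5*o) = (o - 5)*(o - 4)*(o + 1)*(o)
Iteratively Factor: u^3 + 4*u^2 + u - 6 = (u + 3)*(u^2 + u - 2) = (u + 2)*(u + 3)*(u - 1)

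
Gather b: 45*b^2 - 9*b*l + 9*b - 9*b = 45*b^2 - 9*b*l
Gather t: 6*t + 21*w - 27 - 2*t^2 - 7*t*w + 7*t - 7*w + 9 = -2*t^2 + t*(13 - 7*w) + 14*w - 18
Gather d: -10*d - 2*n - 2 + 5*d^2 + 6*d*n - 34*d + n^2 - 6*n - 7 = 5*d^2 + d*(6*n - 44) + n^2 - 8*n - 9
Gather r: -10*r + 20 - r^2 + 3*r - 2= -r^2 - 7*r + 18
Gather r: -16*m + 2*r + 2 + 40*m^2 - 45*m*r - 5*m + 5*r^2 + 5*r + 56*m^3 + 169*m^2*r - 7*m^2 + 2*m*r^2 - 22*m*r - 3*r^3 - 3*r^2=56*m^3 + 33*m^2 - 21*m - 3*r^3 + r^2*(2*m + 2) + r*(169*m^2 - 67*m + 7) + 2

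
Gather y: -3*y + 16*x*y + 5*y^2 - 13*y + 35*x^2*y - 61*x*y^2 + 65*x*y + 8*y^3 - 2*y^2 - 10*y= 8*y^3 + y^2*(3 - 61*x) + y*(35*x^2 + 81*x - 26)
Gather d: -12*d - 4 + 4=-12*d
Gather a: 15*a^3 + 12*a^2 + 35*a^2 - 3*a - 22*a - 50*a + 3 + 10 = 15*a^3 + 47*a^2 - 75*a + 13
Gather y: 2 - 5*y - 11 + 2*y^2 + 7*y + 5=2*y^2 + 2*y - 4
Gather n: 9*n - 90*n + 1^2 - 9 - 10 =-81*n - 18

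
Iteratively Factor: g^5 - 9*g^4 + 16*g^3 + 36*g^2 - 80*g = (g - 2)*(g^4 - 7*g^3 + 2*g^2 + 40*g) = (g - 4)*(g - 2)*(g^3 - 3*g^2 - 10*g) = (g - 5)*(g - 4)*(g - 2)*(g^2 + 2*g) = (g - 5)*(g - 4)*(g - 2)*(g + 2)*(g)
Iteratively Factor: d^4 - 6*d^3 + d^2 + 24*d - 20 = (d - 5)*(d^3 - d^2 - 4*d + 4) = (d - 5)*(d - 2)*(d^2 + d - 2) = (d - 5)*(d - 2)*(d - 1)*(d + 2)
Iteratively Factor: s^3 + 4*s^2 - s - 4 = (s + 1)*(s^2 + 3*s - 4) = (s - 1)*(s + 1)*(s + 4)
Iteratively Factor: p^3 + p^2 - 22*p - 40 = (p - 5)*(p^2 + 6*p + 8) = (p - 5)*(p + 2)*(p + 4)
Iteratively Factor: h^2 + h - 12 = (h - 3)*(h + 4)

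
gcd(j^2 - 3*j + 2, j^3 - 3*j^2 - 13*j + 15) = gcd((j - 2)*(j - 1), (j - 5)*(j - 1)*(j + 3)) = j - 1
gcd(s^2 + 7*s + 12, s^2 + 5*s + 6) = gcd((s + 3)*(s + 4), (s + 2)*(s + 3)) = s + 3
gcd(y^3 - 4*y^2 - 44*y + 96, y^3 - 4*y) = y - 2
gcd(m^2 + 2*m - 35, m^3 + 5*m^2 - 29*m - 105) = m^2 + 2*m - 35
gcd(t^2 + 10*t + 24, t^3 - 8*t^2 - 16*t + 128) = t + 4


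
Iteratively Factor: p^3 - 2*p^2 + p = (p)*(p^2 - 2*p + 1) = p*(p - 1)*(p - 1)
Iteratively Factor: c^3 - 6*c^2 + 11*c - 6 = (c - 1)*(c^2 - 5*c + 6) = (c - 3)*(c - 1)*(c - 2)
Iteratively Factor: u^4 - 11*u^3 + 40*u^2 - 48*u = (u - 3)*(u^3 - 8*u^2 + 16*u) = (u - 4)*(u - 3)*(u^2 - 4*u) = (u - 4)^2*(u - 3)*(u)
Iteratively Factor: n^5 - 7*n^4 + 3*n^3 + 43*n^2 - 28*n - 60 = (n - 3)*(n^4 - 4*n^3 - 9*n^2 + 16*n + 20) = (n - 3)*(n - 2)*(n^3 - 2*n^2 - 13*n - 10) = (n - 5)*(n - 3)*(n - 2)*(n^2 + 3*n + 2) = (n - 5)*(n - 3)*(n - 2)*(n + 2)*(n + 1)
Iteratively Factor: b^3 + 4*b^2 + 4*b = (b + 2)*(b^2 + 2*b) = b*(b + 2)*(b + 2)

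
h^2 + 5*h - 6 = (h - 1)*(h + 6)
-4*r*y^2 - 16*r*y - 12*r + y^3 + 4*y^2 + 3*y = (-4*r + y)*(y + 1)*(y + 3)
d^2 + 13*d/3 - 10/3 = (d - 2/3)*(d + 5)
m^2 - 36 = (m - 6)*(m + 6)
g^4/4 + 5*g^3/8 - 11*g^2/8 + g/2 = g*(g/4 + 1)*(g - 1)*(g - 1/2)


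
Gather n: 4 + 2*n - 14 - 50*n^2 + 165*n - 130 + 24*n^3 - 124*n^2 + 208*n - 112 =24*n^3 - 174*n^2 + 375*n - 252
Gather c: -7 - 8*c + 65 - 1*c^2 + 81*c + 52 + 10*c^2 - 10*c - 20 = 9*c^2 + 63*c + 90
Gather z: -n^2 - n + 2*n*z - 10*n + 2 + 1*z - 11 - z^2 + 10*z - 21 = -n^2 - 11*n - z^2 + z*(2*n + 11) - 30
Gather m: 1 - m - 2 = -m - 1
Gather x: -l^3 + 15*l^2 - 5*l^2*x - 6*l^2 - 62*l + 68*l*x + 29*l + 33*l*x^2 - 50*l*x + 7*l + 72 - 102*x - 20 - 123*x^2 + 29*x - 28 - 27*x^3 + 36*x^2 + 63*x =-l^3 + 9*l^2 - 26*l - 27*x^3 + x^2*(33*l - 87) + x*(-5*l^2 + 18*l - 10) + 24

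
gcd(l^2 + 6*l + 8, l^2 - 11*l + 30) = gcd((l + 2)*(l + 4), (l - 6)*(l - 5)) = 1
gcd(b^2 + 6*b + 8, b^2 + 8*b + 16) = b + 4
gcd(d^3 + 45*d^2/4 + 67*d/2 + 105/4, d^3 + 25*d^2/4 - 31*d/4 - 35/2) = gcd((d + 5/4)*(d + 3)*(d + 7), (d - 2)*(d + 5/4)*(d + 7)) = d^2 + 33*d/4 + 35/4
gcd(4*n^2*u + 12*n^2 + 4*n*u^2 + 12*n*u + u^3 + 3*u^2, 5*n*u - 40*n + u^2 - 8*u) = 1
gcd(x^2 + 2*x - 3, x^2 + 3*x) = x + 3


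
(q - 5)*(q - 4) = q^2 - 9*q + 20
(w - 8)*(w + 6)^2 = w^3 + 4*w^2 - 60*w - 288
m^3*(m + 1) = m^4 + m^3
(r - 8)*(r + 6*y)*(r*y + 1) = r^3*y + 6*r^2*y^2 - 8*r^2*y + r^2 - 48*r*y^2 + 6*r*y - 8*r - 48*y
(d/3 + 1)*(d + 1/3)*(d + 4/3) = d^3/3 + 14*d^2/9 + 49*d/27 + 4/9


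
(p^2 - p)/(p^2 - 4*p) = (p - 1)/(p - 4)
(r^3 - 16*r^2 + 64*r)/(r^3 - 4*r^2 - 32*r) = (r - 8)/(r + 4)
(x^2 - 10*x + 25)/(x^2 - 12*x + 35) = (x - 5)/(x - 7)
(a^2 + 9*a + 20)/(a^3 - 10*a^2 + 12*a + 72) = (a^2 + 9*a + 20)/(a^3 - 10*a^2 + 12*a + 72)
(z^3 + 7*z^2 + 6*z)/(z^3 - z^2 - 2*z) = (z + 6)/(z - 2)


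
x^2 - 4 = (x - 2)*(x + 2)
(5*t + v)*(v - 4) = 5*t*v - 20*t + v^2 - 4*v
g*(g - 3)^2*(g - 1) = g^4 - 7*g^3 + 15*g^2 - 9*g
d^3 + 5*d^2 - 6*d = d*(d - 1)*(d + 6)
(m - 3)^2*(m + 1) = m^3 - 5*m^2 + 3*m + 9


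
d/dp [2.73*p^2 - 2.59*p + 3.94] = 5.46*p - 2.59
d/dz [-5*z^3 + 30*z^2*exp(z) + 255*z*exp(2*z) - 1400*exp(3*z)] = 30*z^2*exp(z) - 15*z^2 + 510*z*exp(2*z) + 60*z*exp(z) - 4200*exp(3*z) + 255*exp(2*z)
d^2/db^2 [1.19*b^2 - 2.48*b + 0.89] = 2.38000000000000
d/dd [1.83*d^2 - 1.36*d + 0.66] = 3.66*d - 1.36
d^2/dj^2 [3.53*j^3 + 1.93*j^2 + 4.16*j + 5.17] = 21.18*j + 3.86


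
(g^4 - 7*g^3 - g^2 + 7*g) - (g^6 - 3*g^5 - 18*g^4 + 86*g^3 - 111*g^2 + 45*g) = -g^6 + 3*g^5 + 19*g^4 - 93*g^3 + 110*g^2 - 38*g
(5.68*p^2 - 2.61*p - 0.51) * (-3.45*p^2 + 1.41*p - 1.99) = -19.596*p^4 + 17.0133*p^3 - 13.2238*p^2 + 4.4748*p + 1.0149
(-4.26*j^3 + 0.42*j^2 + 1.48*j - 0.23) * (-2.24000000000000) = 9.5424*j^3 - 0.9408*j^2 - 3.3152*j + 0.5152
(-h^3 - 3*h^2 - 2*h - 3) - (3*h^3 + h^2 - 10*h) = -4*h^3 - 4*h^2 + 8*h - 3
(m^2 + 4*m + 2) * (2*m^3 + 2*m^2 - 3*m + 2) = 2*m^5 + 10*m^4 + 9*m^3 - 6*m^2 + 2*m + 4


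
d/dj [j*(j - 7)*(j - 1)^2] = 4*j^3 - 27*j^2 + 30*j - 7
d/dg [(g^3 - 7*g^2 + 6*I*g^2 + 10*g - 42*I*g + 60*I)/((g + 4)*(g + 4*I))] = (g^4 + g^3*(8 + 8*I) + g^2*(-62 + 86*I) + g*(-192 - 344*I) + 912 - 80*I)/(g^4 + g^3*(8 + 8*I) + 64*I*g^2 + g*(-128 + 128*I) - 256)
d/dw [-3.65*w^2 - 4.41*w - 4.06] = -7.3*w - 4.41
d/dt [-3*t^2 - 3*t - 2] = -6*t - 3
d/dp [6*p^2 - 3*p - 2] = 12*p - 3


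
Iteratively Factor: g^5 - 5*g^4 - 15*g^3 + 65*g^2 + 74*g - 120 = (g + 2)*(g^4 - 7*g^3 - g^2 + 67*g - 60) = (g - 1)*(g + 2)*(g^3 - 6*g^2 - 7*g + 60) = (g - 4)*(g - 1)*(g + 2)*(g^2 - 2*g - 15) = (g - 5)*(g - 4)*(g - 1)*(g + 2)*(g + 3)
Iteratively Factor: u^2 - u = (u)*(u - 1)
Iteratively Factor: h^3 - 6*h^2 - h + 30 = (h + 2)*(h^2 - 8*h + 15) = (h - 5)*(h + 2)*(h - 3)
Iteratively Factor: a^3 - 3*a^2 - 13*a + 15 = (a - 5)*(a^2 + 2*a - 3) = (a - 5)*(a + 3)*(a - 1)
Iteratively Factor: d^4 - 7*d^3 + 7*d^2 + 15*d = (d - 5)*(d^3 - 2*d^2 - 3*d) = (d - 5)*(d + 1)*(d^2 - 3*d) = d*(d - 5)*(d + 1)*(d - 3)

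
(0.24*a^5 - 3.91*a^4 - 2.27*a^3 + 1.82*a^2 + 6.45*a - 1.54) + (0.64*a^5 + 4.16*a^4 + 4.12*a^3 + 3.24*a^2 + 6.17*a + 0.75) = 0.88*a^5 + 0.25*a^4 + 1.85*a^3 + 5.06*a^2 + 12.62*a - 0.79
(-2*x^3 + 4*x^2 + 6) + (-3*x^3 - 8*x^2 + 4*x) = -5*x^3 - 4*x^2 + 4*x + 6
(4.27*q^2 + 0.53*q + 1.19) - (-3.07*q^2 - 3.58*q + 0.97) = 7.34*q^2 + 4.11*q + 0.22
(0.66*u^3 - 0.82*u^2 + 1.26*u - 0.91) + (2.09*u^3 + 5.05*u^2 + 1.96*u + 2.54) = 2.75*u^3 + 4.23*u^2 + 3.22*u + 1.63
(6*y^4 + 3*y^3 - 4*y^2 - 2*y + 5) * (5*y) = 30*y^5 + 15*y^4 - 20*y^3 - 10*y^2 + 25*y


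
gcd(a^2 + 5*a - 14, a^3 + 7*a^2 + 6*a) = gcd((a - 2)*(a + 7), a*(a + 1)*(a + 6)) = 1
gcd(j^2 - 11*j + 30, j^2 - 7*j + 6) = j - 6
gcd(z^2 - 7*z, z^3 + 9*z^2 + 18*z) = z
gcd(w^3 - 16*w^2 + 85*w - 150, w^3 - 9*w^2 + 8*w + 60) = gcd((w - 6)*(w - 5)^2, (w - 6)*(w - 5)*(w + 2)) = w^2 - 11*w + 30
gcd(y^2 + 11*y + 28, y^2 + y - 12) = y + 4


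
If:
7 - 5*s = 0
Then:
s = 7/5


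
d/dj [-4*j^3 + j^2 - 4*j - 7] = -12*j^2 + 2*j - 4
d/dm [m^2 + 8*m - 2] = 2*m + 8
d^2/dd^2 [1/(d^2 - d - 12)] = 2*(d^2 - d - (2*d - 1)^2 - 12)/(-d^2 + d + 12)^3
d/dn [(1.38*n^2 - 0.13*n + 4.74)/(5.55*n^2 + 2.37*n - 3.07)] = (3.9921*n^2 - 61.0872*n - 10.8347)/(30.8025*n^4 + 26.307*n^3 - 28.4601*n^2 - 14.5518*n + 9.4249)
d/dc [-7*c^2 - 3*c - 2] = -14*c - 3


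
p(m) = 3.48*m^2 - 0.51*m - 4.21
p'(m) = 6.96*m - 0.51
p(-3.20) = 33.06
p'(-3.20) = -22.78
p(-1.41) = 3.43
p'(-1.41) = -10.32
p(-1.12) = 0.73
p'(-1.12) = -8.31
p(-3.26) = 34.44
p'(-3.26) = -23.20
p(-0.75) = -1.87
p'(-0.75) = -5.73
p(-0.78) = -1.69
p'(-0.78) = -5.94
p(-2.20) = 13.76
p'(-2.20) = -15.82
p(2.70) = 19.78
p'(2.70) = 18.28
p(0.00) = -4.21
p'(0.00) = -0.51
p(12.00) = 490.79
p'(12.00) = 83.01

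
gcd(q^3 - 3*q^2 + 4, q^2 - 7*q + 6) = 1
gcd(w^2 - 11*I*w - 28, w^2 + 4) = 1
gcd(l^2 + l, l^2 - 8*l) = l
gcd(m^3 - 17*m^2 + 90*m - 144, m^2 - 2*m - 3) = m - 3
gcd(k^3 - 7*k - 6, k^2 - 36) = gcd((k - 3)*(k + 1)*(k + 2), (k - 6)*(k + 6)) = 1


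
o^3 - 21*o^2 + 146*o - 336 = (o - 8)*(o - 7)*(o - 6)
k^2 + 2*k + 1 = (k + 1)^2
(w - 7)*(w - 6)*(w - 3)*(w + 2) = w^4 - 14*w^3 + 49*w^2 + 36*w - 252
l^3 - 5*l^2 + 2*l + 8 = (l - 4)*(l - 2)*(l + 1)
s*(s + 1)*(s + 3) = s^3 + 4*s^2 + 3*s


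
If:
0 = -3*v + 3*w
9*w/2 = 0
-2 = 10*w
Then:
No Solution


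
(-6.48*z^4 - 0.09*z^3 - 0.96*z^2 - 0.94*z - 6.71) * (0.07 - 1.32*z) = 8.5536*z^5 - 0.3348*z^4 + 1.2609*z^3 + 1.1736*z^2 + 8.7914*z - 0.4697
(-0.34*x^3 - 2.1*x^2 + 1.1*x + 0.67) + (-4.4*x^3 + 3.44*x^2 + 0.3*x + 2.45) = -4.74*x^3 + 1.34*x^2 + 1.4*x + 3.12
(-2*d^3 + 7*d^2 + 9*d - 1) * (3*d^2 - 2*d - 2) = -6*d^5 + 25*d^4 + 17*d^3 - 35*d^2 - 16*d + 2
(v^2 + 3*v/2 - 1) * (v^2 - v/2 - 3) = v^4 + v^3 - 19*v^2/4 - 4*v + 3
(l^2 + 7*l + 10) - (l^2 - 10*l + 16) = 17*l - 6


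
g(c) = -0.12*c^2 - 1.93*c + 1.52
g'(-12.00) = 0.95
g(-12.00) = 7.40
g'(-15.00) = 1.67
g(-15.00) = 3.47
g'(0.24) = -1.99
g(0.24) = 1.05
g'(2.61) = -2.56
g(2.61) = -4.33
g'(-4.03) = -0.96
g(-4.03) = 7.35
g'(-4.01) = -0.97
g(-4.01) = 7.33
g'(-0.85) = -1.73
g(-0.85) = 3.07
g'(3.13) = -2.68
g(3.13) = -5.70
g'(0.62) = -2.08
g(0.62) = 0.28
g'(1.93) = -2.39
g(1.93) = -2.65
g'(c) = -0.24*c - 1.93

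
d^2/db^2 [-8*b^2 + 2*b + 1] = -16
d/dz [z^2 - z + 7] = 2*z - 1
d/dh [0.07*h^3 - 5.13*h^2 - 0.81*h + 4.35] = 0.21*h^2 - 10.26*h - 0.81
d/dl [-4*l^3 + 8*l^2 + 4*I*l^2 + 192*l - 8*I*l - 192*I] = -12*l^2 + 8*l*(2 + I) + 192 - 8*I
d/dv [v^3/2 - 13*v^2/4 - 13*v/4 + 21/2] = 3*v^2/2 - 13*v/2 - 13/4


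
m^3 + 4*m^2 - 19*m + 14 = (m - 2)*(m - 1)*(m + 7)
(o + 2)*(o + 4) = o^2 + 6*o + 8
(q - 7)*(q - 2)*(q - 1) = q^3 - 10*q^2 + 23*q - 14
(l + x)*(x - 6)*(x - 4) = l*x^2 - 10*l*x + 24*l + x^3 - 10*x^2 + 24*x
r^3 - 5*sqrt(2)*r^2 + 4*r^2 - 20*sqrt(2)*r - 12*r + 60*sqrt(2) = (r - 2)*(r + 6)*(r - 5*sqrt(2))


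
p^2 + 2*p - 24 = (p - 4)*(p + 6)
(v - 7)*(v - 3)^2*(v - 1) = v^4 - 14*v^3 + 64*v^2 - 114*v + 63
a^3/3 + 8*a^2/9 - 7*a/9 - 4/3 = (a/3 + 1/3)*(a - 4/3)*(a + 3)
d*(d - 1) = d^2 - d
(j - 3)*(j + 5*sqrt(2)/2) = j^2 - 3*j + 5*sqrt(2)*j/2 - 15*sqrt(2)/2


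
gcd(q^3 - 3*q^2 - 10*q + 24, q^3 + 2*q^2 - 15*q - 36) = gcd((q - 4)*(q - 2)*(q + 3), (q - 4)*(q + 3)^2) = q^2 - q - 12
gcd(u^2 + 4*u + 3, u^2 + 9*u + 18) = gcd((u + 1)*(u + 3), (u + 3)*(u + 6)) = u + 3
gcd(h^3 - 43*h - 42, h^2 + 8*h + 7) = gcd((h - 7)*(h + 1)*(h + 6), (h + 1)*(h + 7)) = h + 1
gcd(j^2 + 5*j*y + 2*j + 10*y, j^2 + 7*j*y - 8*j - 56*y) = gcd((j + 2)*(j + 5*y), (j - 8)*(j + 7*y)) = 1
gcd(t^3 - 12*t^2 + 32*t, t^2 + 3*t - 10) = 1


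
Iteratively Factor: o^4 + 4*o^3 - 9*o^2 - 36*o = (o + 3)*(o^3 + o^2 - 12*o) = (o - 3)*(o + 3)*(o^2 + 4*o) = o*(o - 3)*(o + 3)*(o + 4)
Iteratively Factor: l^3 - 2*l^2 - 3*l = (l - 3)*(l^2 + l) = (l - 3)*(l + 1)*(l)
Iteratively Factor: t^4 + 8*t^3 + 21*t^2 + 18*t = (t)*(t^3 + 8*t^2 + 21*t + 18) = t*(t + 3)*(t^2 + 5*t + 6) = t*(t + 2)*(t + 3)*(t + 3)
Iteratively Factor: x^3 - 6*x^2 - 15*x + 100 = (x + 4)*(x^2 - 10*x + 25) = (x - 5)*(x + 4)*(x - 5)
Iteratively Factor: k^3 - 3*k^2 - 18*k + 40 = (k + 4)*(k^2 - 7*k + 10) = (k - 2)*(k + 4)*(k - 5)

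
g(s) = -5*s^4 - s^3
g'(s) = -20*s^3 - 3*s^2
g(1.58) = -35.10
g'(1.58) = -86.38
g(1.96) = -81.32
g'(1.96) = -162.12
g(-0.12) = 0.00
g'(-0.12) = -0.01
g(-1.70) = -36.85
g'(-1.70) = 89.59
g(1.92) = -75.03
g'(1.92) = -152.62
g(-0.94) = -3.07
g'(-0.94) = 13.96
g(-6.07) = -6564.08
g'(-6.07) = 4362.44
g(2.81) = -333.93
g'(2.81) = -467.45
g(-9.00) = -32076.00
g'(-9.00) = 14337.00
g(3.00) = -432.00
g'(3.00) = -567.00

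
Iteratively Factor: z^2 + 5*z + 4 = (z + 4)*(z + 1)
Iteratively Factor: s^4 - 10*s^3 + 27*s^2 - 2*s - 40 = (s - 2)*(s^3 - 8*s^2 + 11*s + 20) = (s - 4)*(s - 2)*(s^2 - 4*s - 5) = (s - 4)*(s - 2)*(s + 1)*(s - 5)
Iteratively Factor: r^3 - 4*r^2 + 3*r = (r - 1)*(r^2 - 3*r) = r*(r - 1)*(r - 3)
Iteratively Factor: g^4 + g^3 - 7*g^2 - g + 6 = (g - 1)*(g^3 + 2*g^2 - 5*g - 6) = (g - 1)*(g + 3)*(g^2 - g - 2) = (g - 1)*(g + 1)*(g + 3)*(g - 2)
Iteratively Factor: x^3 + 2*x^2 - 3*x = (x - 1)*(x^2 + 3*x) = (x - 1)*(x + 3)*(x)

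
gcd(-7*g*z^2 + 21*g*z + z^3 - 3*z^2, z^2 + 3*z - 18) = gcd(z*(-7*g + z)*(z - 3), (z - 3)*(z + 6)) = z - 3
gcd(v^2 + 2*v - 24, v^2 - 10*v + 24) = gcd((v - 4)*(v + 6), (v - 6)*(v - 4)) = v - 4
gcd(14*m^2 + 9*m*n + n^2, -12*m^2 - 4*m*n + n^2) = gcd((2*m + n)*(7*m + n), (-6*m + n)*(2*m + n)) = 2*m + n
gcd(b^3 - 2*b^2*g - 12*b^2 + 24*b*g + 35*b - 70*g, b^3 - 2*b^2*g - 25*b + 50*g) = b^2 - 2*b*g - 5*b + 10*g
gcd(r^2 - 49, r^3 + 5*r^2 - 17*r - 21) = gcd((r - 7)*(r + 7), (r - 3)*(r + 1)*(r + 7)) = r + 7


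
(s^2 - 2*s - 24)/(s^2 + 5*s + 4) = (s - 6)/(s + 1)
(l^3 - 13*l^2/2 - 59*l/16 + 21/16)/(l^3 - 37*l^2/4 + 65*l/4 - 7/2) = (l + 3/4)/(l - 2)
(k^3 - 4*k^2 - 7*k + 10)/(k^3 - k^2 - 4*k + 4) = (k - 5)/(k - 2)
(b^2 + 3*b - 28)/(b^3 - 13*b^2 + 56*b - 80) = (b + 7)/(b^2 - 9*b + 20)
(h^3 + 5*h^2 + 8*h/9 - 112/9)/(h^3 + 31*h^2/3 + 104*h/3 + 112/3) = (h - 4/3)/(h + 4)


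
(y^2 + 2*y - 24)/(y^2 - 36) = (y - 4)/(y - 6)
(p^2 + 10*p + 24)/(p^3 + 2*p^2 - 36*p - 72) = (p + 4)/(p^2 - 4*p - 12)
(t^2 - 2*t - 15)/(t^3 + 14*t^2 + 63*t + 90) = (t - 5)/(t^2 + 11*t + 30)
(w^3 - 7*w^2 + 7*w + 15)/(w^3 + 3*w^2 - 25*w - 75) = (w^2 - 2*w - 3)/(w^2 + 8*w + 15)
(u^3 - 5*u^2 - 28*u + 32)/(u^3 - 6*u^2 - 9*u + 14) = (u^2 - 4*u - 32)/(u^2 - 5*u - 14)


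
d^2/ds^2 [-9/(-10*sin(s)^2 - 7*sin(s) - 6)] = 9*(-400*sin(s)^4 - 210*sin(s)^3 + 791*sin(s)^2 + 462*sin(s) - 22)/(10*sin(s)^2 + 7*sin(s) + 6)^3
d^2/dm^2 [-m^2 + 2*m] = -2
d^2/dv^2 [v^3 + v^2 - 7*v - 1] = 6*v + 2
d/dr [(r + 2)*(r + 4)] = 2*r + 6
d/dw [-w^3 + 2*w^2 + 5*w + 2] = -3*w^2 + 4*w + 5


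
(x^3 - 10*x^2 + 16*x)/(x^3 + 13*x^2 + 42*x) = (x^2 - 10*x + 16)/(x^2 + 13*x + 42)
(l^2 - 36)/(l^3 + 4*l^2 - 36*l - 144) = 1/(l + 4)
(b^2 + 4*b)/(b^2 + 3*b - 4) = b/(b - 1)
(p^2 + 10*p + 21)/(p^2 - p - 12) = (p + 7)/(p - 4)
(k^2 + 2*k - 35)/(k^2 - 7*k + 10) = (k + 7)/(k - 2)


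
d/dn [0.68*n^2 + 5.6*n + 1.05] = 1.36*n + 5.6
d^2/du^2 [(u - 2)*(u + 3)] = 2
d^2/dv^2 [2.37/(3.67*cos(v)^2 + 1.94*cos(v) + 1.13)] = (-127.685172*(1 - cos(v)^2)^2 - 50.621778*cos(v)^3 - 33.44781*cos(v)^2 + 106.43907*cos(v) + 125.867382)/(3.67*cos(v)^2 + 1.94*cos(v) + 1.13)^3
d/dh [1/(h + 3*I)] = -1/(h + 3*I)^2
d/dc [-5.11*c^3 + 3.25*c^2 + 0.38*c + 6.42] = -15.33*c^2 + 6.5*c + 0.38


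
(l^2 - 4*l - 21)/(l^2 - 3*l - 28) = (l + 3)/(l + 4)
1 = 1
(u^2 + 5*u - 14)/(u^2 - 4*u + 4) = (u + 7)/(u - 2)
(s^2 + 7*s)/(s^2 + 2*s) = (s + 7)/(s + 2)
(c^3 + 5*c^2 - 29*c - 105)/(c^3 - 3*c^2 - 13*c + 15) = (c + 7)/(c - 1)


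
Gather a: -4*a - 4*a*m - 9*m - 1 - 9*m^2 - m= a*(-4*m - 4) - 9*m^2 - 10*m - 1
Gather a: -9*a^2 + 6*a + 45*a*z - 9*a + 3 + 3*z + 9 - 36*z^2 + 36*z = -9*a^2 + a*(45*z - 3) - 36*z^2 + 39*z + 12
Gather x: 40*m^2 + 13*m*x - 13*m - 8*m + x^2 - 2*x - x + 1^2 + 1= 40*m^2 - 21*m + x^2 + x*(13*m - 3) + 2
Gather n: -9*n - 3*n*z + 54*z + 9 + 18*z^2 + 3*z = n*(-3*z - 9) + 18*z^2 + 57*z + 9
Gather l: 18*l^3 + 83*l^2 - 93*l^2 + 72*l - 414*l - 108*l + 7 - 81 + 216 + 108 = 18*l^3 - 10*l^2 - 450*l + 250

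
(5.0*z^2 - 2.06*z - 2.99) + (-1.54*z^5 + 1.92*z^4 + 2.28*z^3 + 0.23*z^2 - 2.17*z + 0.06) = -1.54*z^5 + 1.92*z^4 + 2.28*z^3 + 5.23*z^2 - 4.23*z - 2.93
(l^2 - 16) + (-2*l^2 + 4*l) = -l^2 + 4*l - 16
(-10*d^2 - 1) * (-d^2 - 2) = 10*d^4 + 21*d^2 + 2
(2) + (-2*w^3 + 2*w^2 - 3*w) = -2*w^3 + 2*w^2 - 3*w + 2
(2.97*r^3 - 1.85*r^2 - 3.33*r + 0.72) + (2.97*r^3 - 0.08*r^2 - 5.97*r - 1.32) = 5.94*r^3 - 1.93*r^2 - 9.3*r - 0.6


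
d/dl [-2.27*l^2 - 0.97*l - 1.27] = -4.54*l - 0.97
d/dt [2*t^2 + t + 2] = 4*t + 1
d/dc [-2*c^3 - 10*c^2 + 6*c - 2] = -6*c^2 - 20*c + 6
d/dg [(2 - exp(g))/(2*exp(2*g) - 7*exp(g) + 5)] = ((exp(g) - 2)*(4*exp(g) - 7) - 2*exp(2*g) + 7*exp(g) - 5)*exp(g)/(2*exp(2*g) - 7*exp(g) + 5)^2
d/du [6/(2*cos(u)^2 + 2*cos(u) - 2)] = 3*(2*cos(u) + 1)*sin(u)/(-sin(u)^2 + cos(u))^2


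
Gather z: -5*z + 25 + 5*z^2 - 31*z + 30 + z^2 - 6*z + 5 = 6*z^2 - 42*z + 60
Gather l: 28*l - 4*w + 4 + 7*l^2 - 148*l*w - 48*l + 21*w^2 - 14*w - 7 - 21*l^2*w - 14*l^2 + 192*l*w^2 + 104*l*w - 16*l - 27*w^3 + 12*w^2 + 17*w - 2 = l^2*(-21*w - 7) + l*(192*w^2 - 44*w - 36) - 27*w^3 + 33*w^2 - w - 5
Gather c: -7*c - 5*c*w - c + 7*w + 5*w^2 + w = c*(-5*w - 8) + 5*w^2 + 8*w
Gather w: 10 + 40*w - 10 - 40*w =0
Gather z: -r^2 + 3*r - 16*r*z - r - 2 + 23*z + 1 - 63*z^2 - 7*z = -r^2 + 2*r - 63*z^2 + z*(16 - 16*r) - 1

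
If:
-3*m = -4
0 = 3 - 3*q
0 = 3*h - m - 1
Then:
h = 7/9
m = 4/3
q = 1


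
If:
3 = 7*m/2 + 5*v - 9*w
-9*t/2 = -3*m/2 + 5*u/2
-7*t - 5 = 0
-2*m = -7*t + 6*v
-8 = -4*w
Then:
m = 151/11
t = -5/7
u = 3666/385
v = -119/22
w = 2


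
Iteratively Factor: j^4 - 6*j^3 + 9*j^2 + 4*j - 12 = (j + 1)*(j^3 - 7*j^2 + 16*j - 12) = (j - 2)*(j + 1)*(j^2 - 5*j + 6) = (j - 3)*(j - 2)*(j + 1)*(j - 2)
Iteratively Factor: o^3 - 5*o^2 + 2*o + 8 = (o + 1)*(o^2 - 6*o + 8) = (o - 2)*(o + 1)*(o - 4)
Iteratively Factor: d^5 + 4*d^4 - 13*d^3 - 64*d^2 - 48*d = (d + 3)*(d^4 + d^3 - 16*d^2 - 16*d) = (d + 1)*(d + 3)*(d^3 - 16*d) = (d - 4)*(d + 1)*(d + 3)*(d^2 + 4*d) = d*(d - 4)*(d + 1)*(d + 3)*(d + 4)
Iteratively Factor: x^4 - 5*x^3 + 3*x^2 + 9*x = (x - 3)*(x^3 - 2*x^2 - 3*x) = x*(x - 3)*(x^2 - 2*x - 3) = x*(x - 3)^2*(x + 1)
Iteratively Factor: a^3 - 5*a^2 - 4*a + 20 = (a - 5)*(a^2 - 4) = (a - 5)*(a + 2)*(a - 2)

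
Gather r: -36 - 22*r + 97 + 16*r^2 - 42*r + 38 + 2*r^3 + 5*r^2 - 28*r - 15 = 2*r^3 + 21*r^2 - 92*r + 84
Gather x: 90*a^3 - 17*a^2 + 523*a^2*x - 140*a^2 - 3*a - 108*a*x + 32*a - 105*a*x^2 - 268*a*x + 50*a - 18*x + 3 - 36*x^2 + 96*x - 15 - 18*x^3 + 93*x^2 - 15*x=90*a^3 - 157*a^2 + 79*a - 18*x^3 + x^2*(57 - 105*a) + x*(523*a^2 - 376*a + 63) - 12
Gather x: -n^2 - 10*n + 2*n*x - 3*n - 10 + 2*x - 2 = -n^2 - 13*n + x*(2*n + 2) - 12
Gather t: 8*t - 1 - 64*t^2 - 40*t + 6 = -64*t^2 - 32*t + 5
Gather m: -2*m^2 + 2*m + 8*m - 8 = -2*m^2 + 10*m - 8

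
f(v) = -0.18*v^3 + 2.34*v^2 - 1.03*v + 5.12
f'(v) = -0.54*v^2 + 4.68*v - 1.03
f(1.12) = 6.65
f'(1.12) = 3.53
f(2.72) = 16.01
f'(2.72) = 7.70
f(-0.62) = 6.70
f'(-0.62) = -4.14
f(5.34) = 38.94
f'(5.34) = 8.56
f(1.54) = 8.43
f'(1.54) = 4.90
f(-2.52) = 25.46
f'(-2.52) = -16.25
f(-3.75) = 51.38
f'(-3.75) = -26.17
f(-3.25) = 39.36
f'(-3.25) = -21.94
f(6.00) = 44.30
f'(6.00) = 7.61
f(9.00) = 54.17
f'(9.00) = -2.65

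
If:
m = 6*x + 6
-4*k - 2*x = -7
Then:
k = 7/4 - x/2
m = 6*x + 6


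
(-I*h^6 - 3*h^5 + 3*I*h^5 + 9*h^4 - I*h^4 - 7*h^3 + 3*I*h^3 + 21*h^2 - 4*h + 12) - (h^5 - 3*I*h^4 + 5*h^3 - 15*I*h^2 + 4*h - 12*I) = -I*h^6 - 4*h^5 + 3*I*h^5 + 9*h^4 + 2*I*h^4 - 12*h^3 + 3*I*h^3 + 21*h^2 + 15*I*h^2 - 8*h + 12 + 12*I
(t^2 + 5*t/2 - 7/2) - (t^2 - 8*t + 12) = 21*t/2 - 31/2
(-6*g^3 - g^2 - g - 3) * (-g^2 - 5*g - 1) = 6*g^5 + 31*g^4 + 12*g^3 + 9*g^2 + 16*g + 3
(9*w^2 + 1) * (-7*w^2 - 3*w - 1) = -63*w^4 - 27*w^3 - 16*w^2 - 3*w - 1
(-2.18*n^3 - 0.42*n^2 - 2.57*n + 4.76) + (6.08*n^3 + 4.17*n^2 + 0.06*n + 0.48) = 3.9*n^3 + 3.75*n^2 - 2.51*n + 5.24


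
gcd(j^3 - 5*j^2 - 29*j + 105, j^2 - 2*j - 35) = j^2 - 2*j - 35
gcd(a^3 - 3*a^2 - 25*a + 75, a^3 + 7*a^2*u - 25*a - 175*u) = a^2 - 25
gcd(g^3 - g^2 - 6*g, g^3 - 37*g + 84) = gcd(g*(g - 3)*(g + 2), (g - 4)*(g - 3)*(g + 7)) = g - 3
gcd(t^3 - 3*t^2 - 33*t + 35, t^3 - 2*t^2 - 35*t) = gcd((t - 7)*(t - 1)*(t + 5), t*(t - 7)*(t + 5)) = t^2 - 2*t - 35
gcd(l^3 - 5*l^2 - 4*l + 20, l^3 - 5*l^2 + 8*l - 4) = l - 2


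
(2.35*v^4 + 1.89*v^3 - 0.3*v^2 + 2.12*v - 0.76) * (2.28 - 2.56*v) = -6.016*v^5 + 0.5196*v^4 + 5.0772*v^3 - 6.1112*v^2 + 6.7792*v - 1.7328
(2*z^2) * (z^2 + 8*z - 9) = 2*z^4 + 16*z^3 - 18*z^2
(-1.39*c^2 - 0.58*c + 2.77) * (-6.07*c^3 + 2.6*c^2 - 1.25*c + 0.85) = 8.4373*c^5 - 0.0933999999999999*c^4 - 16.5844*c^3 + 6.7455*c^2 - 3.9555*c + 2.3545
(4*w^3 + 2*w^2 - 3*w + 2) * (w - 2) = 4*w^4 - 6*w^3 - 7*w^2 + 8*w - 4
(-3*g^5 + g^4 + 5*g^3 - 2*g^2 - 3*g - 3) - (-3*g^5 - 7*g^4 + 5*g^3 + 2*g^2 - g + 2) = 8*g^4 - 4*g^2 - 2*g - 5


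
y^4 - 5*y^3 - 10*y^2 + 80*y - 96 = (y - 4)*(y - 3)*(y - 2)*(y + 4)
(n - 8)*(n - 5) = n^2 - 13*n + 40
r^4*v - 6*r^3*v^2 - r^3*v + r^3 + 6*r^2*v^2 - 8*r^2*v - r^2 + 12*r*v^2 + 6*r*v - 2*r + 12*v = (r - 2)*(r + 1)*(r - 6*v)*(r*v + 1)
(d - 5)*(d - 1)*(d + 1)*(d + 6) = d^4 + d^3 - 31*d^2 - d + 30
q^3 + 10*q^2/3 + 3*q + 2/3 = (q + 1/3)*(q + 1)*(q + 2)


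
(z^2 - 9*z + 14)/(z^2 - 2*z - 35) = (z - 2)/(z + 5)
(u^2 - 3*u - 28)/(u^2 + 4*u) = (u - 7)/u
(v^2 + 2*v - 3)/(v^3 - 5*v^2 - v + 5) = (v + 3)/(v^2 - 4*v - 5)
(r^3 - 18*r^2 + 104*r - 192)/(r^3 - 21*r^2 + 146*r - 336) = (r - 4)/(r - 7)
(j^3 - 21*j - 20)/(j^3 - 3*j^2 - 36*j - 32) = (j - 5)/(j - 8)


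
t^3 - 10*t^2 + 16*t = t*(t - 8)*(t - 2)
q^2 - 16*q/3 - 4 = (q - 6)*(q + 2/3)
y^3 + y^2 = y^2*(y + 1)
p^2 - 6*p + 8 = (p - 4)*(p - 2)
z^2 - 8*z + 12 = (z - 6)*(z - 2)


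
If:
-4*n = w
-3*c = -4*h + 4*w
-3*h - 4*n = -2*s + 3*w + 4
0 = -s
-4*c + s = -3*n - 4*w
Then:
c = -208/437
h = -412/437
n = 64/437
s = 0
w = -256/437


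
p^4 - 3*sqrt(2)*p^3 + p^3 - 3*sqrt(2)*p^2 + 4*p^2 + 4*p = p*(p + 1)*(p - 2*sqrt(2))*(p - sqrt(2))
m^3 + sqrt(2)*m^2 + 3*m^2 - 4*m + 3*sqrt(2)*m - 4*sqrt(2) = (m - 1)*(m + 4)*(m + sqrt(2))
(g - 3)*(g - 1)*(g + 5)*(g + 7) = g^4 + 8*g^3 - 10*g^2 - 104*g + 105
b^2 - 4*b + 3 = (b - 3)*(b - 1)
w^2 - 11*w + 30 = (w - 6)*(w - 5)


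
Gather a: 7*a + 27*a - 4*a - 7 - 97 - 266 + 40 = 30*a - 330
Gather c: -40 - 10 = -50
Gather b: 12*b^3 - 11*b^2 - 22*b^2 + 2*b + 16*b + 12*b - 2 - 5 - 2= 12*b^3 - 33*b^2 + 30*b - 9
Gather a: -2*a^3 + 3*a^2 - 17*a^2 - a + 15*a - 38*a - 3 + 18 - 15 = -2*a^3 - 14*a^2 - 24*a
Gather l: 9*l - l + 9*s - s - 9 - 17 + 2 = 8*l + 8*s - 24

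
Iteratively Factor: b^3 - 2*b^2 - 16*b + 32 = (b - 2)*(b^2 - 16) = (b - 2)*(b + 4)*(b - 4)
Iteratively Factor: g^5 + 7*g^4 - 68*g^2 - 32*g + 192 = (g + 4)*(g^4 + 3*g^3 - 12*g^2 - 20*g + 48) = (g - 2)*(g + 4)*(g^3 + 5*g^2 - 2*g - 24) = (g - 2)*(g + 3)*(g + 4)*(g^2 + 2*g - 8) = (g - 2)^2*(g + 3)*(g + 4)*(g + 4)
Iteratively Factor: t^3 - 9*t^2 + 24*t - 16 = (t - 4)*(t^2 - 5*t + 4) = (t - 4)*(t - 1)*(t - 4)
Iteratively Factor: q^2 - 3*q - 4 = (q - 4)*(q + 1)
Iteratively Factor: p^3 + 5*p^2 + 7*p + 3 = (p + 1)*(p^2 + 4*p + 3) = (p + 1)*(p + 3)*(p + 1)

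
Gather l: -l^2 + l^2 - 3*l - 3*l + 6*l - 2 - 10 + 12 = 0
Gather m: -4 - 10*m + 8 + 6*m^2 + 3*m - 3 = 6*m^2 - 7*m + 1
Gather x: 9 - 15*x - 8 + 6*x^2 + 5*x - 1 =6*x^2 - 10*x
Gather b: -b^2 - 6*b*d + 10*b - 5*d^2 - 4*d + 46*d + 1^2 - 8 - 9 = -b^2 + b*(10 - 6*d) - 5*d^2 + 42*d - 16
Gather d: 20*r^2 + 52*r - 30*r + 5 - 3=20*r^2 + 22*r + 2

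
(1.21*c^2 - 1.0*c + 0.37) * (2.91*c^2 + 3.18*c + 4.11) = 3.5211*c^4 + 0.9378*c^3 + 2.8698*c^2 - 2.9334*c + 1.5207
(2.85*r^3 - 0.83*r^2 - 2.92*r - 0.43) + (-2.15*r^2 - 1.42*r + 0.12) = 2.85*r^3 - 2.98*r^2 - 4.34*r - 0.31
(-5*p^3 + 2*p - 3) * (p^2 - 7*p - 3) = -5*p^5 + 35*p^4 + 17*p^3 - 17*p^2 + 15*p + 9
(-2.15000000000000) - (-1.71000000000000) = -0.440000000000000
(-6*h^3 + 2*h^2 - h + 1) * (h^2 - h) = -6*h^5 + 8*h^4 - 3*h^3 + 2*h^2 - h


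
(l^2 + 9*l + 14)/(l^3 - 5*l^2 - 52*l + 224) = (l + 2)/(l^2 - 12*l + 32)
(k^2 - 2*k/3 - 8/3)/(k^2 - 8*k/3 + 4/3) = (3*k + 4)/(3*k - 2)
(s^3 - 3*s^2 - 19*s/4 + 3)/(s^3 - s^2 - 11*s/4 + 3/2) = (s - 4)/(s - 2)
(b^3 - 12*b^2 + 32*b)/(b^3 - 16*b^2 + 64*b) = (b - 4)/(b - 8)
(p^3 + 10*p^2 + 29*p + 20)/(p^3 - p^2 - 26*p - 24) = (p + 5)/(p - 6)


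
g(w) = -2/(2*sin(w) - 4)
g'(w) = 4*cos(w)/(2*sin(w) - 4)^2 = cos(w)/(sin(w) - 2)^2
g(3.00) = 0.54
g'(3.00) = -0.29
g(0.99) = 0.86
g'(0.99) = 0.40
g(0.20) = 0.56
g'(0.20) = 0.30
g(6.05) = 0.45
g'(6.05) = 0.20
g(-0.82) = 0.37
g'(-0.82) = 0.09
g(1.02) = 0.87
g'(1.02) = 0.40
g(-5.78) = 0.66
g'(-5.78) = 0.38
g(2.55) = 0.69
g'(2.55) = -0.40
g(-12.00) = 0.68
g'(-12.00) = 0.39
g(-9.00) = 0.41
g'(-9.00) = -0.16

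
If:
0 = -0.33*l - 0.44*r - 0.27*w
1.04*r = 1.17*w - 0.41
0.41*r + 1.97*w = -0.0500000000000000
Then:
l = 0.42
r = -0.34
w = 0.05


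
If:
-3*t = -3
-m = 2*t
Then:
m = -2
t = 1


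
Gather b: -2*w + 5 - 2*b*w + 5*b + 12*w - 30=b*(5 - 2*w) + 10*w - 25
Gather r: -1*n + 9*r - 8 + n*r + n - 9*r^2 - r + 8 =-9*r^2 + r*(n + 8)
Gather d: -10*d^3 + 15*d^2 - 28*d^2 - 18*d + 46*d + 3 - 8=-10*d^3 - 13*d^2 + 28*d - 5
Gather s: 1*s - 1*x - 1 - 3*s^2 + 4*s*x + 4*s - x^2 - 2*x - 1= -3*s^2 + s*(4*x + 5) - x^2 - 3*x - 2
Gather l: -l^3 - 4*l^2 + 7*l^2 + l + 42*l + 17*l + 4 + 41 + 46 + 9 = -l^3 + 3*l^2 + 60*l + 100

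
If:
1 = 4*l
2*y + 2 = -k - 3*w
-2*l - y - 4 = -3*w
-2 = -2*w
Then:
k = -2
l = 1/4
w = 1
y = -3/2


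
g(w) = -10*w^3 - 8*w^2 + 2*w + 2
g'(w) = -30*w^2 - 16*w + 2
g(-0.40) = 0.56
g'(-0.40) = 3.60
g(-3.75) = 409.34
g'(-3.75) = -359.88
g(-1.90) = 37.91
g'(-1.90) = -75.90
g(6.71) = -3365.89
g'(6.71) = -1456.08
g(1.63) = -59.30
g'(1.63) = -103.79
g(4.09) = -807.82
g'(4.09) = -565.28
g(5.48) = -1872.95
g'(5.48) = -986.59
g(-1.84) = 33.53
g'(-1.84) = -70.13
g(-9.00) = 6626.00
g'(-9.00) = -2284.00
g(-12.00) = 16106.00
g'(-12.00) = -4126.00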